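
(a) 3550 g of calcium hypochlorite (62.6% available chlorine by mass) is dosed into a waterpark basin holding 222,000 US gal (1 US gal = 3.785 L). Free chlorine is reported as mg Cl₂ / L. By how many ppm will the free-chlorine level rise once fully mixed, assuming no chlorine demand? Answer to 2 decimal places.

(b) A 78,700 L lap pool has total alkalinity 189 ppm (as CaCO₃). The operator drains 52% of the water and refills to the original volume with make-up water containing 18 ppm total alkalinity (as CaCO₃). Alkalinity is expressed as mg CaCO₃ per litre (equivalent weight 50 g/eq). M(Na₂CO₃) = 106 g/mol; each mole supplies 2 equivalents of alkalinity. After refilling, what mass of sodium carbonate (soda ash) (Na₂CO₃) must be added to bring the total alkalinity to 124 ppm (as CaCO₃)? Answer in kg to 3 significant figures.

(a) 2.64 ppm; (b) 2.00 kg

(a) Volume: 222,000 US gal × 3.785 L/gal = 840,270 L.
(a) Available chlorine delivered: 3550 g × 0.626 = 2222 g as Cl₂.
(a) Concentration rise: 2222 g / 840,270 L = 2.645 mg/L = 2.64 ppm.

(b) After draining 52% and refilling: 189 × 0.48 + 18 × 0.52 = 100.08 ppm.
(b) Deficit to target: 124 − 100.08 = 23.92 mg/L.
(b) As CaCO₃: 23.92 mg/L × 78,700 L = 1883 g; ÷ 50 g/eq ÷ 2 = 18.83 mol Na₂CO₃.
(b) Mass: 18.83 × 106 = 1995 g.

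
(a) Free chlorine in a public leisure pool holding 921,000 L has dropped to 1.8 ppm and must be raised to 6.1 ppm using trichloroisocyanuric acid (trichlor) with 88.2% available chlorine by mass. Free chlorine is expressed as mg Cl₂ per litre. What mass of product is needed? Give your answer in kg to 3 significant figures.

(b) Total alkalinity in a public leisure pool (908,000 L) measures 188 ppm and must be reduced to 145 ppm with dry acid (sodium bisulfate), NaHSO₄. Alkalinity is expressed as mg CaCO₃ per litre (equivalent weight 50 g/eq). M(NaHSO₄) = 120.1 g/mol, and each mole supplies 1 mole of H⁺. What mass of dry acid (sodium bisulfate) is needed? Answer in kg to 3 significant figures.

(a) 4.49 kg; (b) 93.8 kg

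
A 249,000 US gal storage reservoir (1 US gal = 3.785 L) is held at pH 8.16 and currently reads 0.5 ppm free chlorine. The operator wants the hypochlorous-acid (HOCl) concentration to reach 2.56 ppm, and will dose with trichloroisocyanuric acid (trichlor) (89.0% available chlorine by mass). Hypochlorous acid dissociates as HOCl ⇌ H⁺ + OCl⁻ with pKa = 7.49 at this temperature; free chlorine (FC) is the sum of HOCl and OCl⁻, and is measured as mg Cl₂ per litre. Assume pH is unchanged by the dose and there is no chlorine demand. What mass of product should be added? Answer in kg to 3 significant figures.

Volume: 249,000 US gal × 3.785 L/gal = 942,465 L.
[OCl⁻]/[HOCl] = 10^(pH − pKa) = 10^(8.16 − 7.49) = 4.677; fraction as HOCl = 1/(1 + 4.677) = 0.1761.
Free chlorine required for 2.56 ppm HOCl: 2.56 / 0.1761 = 14.53 ppm.
FC to add: 14.53 − 0.5 = 14.03 mg/L as Cl₂.
Cl₂ equivalent: 14.03 mg/L × 942,465 L = 13,230 g.
Product at 89.0% available Cl: 13,230 / 0.89 = 14,860 g.

14.9 kg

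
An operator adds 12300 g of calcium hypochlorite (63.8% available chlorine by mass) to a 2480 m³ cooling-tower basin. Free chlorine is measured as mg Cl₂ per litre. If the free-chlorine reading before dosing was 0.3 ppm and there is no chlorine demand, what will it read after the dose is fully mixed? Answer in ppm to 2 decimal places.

Volume: 2480 m³ = 2,480,000 L.
Available chlorine delivered: 12,300 g × 0.638 = 7847 g as Cl₂.
Concentration rise: 7847 g / 2,480,000 L = 3.164 mg/L = 3.16 ppm.
Final FC: 0.3 + 3.16 = 3.46 ppm.

3.46 ppm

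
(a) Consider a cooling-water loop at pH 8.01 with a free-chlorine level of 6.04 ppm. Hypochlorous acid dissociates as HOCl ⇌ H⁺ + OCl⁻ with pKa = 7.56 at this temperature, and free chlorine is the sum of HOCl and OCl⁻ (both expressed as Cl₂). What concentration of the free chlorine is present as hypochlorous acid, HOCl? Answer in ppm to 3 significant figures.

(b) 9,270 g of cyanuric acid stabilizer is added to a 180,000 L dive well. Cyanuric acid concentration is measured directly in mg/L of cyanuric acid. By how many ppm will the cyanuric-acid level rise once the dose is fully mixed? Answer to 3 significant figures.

(a) [OCl⁻]/[HOCl] = 10^(pH − pKa) = 10^(8.01 − 7.56) = 10^0.45 = 2.818.
(a) Fraction as HOCl = 1 / (1 + 2.818) = 0.2619.
(a) HOCl = 0.2619 × 6.04 ppm = 1.582 ppm.

(b) Rise: 9,270 g / 180,000 L × 1000 = 51.5 mg/L.

(a) 1.58 ppm; (b) 51.5 ppm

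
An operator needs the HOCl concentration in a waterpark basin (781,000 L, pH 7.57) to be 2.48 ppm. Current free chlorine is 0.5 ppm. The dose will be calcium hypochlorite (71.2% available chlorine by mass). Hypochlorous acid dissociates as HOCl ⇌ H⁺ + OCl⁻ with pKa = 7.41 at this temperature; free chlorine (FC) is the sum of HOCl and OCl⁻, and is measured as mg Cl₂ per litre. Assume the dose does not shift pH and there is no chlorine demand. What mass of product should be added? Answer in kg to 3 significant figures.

[OCl⁻]/[HOCl] = 10^(pH − pKa) = 10^(7.57 − 7.41) = 1.445; fraction as HOCl = 1/(1 + 1.445) = 0.4089.
Free chlorine required for 2.48 ppm HOCl: 2.48 / 0.4089 = 6.065 ppm.
FC to add: 6.065 − 0.5 = 5.565 mg/L as Cl₂.
Cl₂ equivalent: 5.565 mg/L × 781,000 L = 4346 g.
Product at 71.2% available Cl: 4346 / 0.712 = 6104 g.

6.10 kg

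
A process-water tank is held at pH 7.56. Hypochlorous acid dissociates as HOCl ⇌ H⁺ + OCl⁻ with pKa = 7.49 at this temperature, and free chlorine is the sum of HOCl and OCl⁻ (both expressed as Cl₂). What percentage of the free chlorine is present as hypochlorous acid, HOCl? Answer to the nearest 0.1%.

[OCl⁻]/[HOCl] = 10^(pH − pKa) = 10^(7.56 − 7.49) = 10^0.07 = 1.175.
Fraction as HOCl = 1 / (1 + 1.175) = 0.4598.

46.0%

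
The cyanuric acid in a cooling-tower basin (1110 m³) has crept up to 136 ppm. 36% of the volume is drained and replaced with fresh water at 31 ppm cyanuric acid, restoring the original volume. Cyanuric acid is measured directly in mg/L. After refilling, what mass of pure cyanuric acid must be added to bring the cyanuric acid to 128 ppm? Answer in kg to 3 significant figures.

Volume: 1110 m³ = 1,110,000 L.
After draining 36% and refilling: 136 × 0.64 + 31 × 0.36 = 98.2 ppm.
Deficit to target: 128 − 98.2 = 29.8 mg/L.
Mass: 29.8 mg/L × 1,110,000 L = 33,080 g cyanuric acid.

33.1 kg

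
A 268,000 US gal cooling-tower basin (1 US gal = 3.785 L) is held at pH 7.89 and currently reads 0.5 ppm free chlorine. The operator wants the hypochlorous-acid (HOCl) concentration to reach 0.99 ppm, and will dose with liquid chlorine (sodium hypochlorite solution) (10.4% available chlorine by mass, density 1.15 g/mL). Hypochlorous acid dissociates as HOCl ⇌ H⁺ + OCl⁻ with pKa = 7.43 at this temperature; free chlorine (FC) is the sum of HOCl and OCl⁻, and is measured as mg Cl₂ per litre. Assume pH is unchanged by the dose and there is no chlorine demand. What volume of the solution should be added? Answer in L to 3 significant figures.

Volume: 268,000 US gal × 3.785 L/gal = 1,014,380 L.
[OCl⁻]/[HOCl] = 10^(pH − pKa) = 10^(7.89 − 7.43) = 2.884; fraction as HOCl = 1/(1 + 2.884) = 0.2575.
Free chlorine required for 0.99 ppm HOCl: 0.99 / 0.2575 = 3.845 ppm.
FC to add: 3.845 − 0.5 = 3.345 mg/L as Cl₂.
Cl₂ equivalent: 3.345 mg/L × 1,014,380 L = 3393 g.
Product at 10.4% available Cl: 3393 / 0.104 = 32,630 g.
Volume: 32,630 g ÷ 1.15 g/mL = 28,370 mL.

28.4 L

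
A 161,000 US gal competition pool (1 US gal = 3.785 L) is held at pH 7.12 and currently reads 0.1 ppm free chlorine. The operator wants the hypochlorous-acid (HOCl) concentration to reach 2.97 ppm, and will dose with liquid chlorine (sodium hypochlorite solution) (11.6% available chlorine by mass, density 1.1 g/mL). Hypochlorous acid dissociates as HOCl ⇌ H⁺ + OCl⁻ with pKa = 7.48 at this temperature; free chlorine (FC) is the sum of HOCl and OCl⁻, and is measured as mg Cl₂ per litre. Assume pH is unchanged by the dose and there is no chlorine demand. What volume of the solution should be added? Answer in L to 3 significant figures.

Volume: 161,000 US gal × 3.785 L/gal = 609,385 L.
[OCl⁻]/[HOCl] = 10^(pH − pKa) = 10^(7.12 − 7.48) = 0.4365; fraction as HOCl = 1/(1 + 0.4365) = 0.6961.
Free chlorine required for 2.97 ppm HOCl: 2.97 / 0.6961 = 4.266 ppm.
FC to add: 4.266 − 0.1 = 4.166 mg/L as Cl₂.
Cl₂ equivalent: 4.166 mg/L × 609,385 L = 2539 g.
Product at 11.6% available Cl: 2539 / 0.116 = 21,890 g.
Volume: 21,890 g ÷ 1.1 g/mL = 19,900 mL.

19.9 L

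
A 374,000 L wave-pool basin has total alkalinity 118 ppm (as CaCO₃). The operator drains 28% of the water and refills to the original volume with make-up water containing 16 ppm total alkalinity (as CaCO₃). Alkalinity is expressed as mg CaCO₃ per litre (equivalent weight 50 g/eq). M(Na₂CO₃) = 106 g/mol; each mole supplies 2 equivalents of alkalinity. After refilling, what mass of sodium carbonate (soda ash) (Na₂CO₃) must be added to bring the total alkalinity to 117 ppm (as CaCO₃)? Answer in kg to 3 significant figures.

After draining 28% and refilling: 118 × 0.72 + 16 × 0.28 = 89.44 ppm.
Deficit to target: 117 − 89.44 = 27.56 mg/L.
As CaCO₃: 27.56 mg/L × 374,000 L = 10,310 g; ÷ 50 g/eq ÷ 2 = 103.1 mol Na₂CO₃.
Mass: 103.1 × 106 = 10,930 g.

10.9 kg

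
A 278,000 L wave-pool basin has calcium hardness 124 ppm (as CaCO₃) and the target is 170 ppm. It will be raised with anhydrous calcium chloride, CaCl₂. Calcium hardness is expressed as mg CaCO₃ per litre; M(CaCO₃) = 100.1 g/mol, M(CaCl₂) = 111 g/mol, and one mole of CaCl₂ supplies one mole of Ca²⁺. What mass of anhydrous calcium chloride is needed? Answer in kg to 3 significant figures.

Hardness to add: (170 − 124) = 46 mg/L as CaCO₃ × 278,000 L = 12,790 g as CaCO₃.
Moles of Ca²⁺ (1 mol Ca²⁺ ≡ 1 mol CaCO₃): 12,790 / 100.1 g/mol = 127.8 mol.
Mass of CaCl₂: 127.8 × 111 = 14,180 g.

14.2 kg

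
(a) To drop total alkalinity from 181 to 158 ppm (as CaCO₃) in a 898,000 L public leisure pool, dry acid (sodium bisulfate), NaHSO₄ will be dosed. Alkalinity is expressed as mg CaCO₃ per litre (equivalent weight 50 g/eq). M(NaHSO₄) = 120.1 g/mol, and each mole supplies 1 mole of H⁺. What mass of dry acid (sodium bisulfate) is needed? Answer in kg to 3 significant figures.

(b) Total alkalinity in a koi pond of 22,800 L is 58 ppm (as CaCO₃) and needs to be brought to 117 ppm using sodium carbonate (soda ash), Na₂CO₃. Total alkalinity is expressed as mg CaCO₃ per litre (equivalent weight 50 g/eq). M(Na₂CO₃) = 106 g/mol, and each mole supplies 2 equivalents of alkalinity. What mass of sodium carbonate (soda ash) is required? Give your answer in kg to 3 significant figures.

(a) Alkalinity to neutralize: (181 − 158) = 23 mg/L as CaCO₃ × 898,000 L = 20,650 g as CaCO₃.
(a) Equivalents of H⁺ required: 20,650 ÷ 50 g/eq = 413.1 eq = 413.1 mol NaHSO₄.
(a) Mass of NaHSO₄: 413.1 × 120.1 = 49,610 g.

(b) Alkalinity to add: (117 − 58) = 59 mg/L as CaCO₃ × 22,800 L = 1345 g as CaCO₃.
(b) Equivalents: 1345 g ÷ 50 g/eq = 26.9 eq.
(b) Each mole of Na₂CO₃ supplies 2 eq, so 26.9 / 2 = 13.45 mol.
(b) Mass: 13.45 mol × 106 g/mol = 1426 g.

(a) 49.6 kg; (b) 1.43 kg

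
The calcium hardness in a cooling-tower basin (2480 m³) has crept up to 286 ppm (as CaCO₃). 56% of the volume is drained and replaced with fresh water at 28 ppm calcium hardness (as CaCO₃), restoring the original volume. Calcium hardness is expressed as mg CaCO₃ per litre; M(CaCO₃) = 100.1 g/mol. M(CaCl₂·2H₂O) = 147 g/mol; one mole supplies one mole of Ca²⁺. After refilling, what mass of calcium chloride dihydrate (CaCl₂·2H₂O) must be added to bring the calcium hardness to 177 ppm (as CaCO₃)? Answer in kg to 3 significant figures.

129 kg

Volume: 2480 m³ = 2,480,000 L.
After draining 56% and refilling: 286 × 0.44 + 28 × 0.56 = 141.52 ppm.
Deficit to target: 177 − 141.52 = 35.48 mg/L.
As CaCO₃: 35.48 mg/L × 2,480,000 L = 87,990 g; ÷ 100.1 = 879 mol Ca²⁺.
Mass: 879 × 147 = 129,200 g.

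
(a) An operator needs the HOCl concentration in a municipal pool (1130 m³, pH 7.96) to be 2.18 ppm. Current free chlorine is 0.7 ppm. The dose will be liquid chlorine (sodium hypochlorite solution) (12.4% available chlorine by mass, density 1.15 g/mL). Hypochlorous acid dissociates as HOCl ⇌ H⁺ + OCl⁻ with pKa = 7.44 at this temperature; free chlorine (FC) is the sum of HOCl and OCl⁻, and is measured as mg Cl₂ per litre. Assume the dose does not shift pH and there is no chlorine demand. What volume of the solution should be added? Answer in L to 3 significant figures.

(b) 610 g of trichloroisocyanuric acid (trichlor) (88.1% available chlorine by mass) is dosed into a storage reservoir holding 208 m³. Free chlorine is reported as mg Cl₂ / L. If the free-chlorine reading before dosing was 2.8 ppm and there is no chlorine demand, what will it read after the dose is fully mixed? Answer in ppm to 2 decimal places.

(a) 68.9 L; (b) 5.38 ppm

(a) Volume: 1130 m³ = 1,130,000 L.
(a) [OCl⁻]/[HOCl] = 10^(pH − pKa) = 10^(7.96 − 7.44) = 3.311; fraction as HOCl = 1/(1 + 3.311) = 0.2319.
(a) Free chlorine required for 2.18 ppm HOCl: 2.18 / 0.2319 = 9.399 ppm.
(a) FC to add: 9.399 − 0.7 = 8.699 mg/L as Cl₂.
(a) Cl₂ equivalent: 8.699 mg/L × 1,130,000 L = 9829 g.
(a) Product at 12.4% available Cl: 9829 / 0.124 = 79,270 g.
(a) Volume: 79,270 g ÷ 1.15 g/mL = 68,930 mL.

(b) Volume: 208 m³ = 208,000 L.
(b) Available chlorine delivered: 610 g × 0.881 = 537.4 g as Cl₂.
(b) Concentration rise: 537.4 g / 208,000 L = 2.584 mg/L = 2.58 ppm.
(b) Final FC: 2.8 + 2.58 = 5.38 ppm.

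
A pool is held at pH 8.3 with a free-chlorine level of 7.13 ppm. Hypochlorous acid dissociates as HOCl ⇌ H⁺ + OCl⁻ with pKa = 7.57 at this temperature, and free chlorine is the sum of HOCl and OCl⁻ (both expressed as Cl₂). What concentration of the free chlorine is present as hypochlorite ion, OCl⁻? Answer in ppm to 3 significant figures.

[OCl⁻]/[HOCl] = 10^(pH − pKa) = 10^(8.3 − 7.57) = 10^0.73 = 5.37.
Fraction as HOCl = 1 / (1 + 5.37) = 0.157.
OCl⁻ = (1 − 0.157) × 7.13 ppm = 6.011 ppm.

6.01 ppm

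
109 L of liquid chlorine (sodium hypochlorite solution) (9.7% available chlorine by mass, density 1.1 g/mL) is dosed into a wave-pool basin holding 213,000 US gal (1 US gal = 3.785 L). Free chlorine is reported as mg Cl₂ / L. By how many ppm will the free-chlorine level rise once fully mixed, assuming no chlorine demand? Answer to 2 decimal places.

14.43 ppm

Volume: 213,000 US gal × 3.785 L/gal = 806,205 L.
Mass of solution: 109 L × 1000 mL/L × 1.1 g/mL = 119,900 g.
Available chlorine delivered: 119,900 g × 0.097 = 11,630 g as Cl₂.
Concentration rise: 11,630 g / 806,205 L = 14.43 mg/L = 14.43 ppm.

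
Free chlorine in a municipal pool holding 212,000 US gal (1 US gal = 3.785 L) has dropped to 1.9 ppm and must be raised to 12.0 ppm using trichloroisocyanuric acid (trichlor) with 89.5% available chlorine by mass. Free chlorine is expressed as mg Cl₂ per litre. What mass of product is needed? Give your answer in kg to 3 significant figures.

9.06 kg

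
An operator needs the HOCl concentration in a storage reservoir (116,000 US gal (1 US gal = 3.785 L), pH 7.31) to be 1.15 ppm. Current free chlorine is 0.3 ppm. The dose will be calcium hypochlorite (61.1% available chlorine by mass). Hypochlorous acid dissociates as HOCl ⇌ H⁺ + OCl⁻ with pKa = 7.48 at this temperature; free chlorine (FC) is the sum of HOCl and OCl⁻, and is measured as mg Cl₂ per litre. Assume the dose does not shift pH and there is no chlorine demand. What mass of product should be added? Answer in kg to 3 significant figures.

Volume: 116,000 US gal × 3.785 L/gal = 439,060 L.
[OCl⁻]/[HOCl] = 10^(pH − pKa) = 10^(7.31 − 7.48) = 0.6761; fraction as HOCl = 1/(1 + 0.6761) = 0.5966.
Free chlorine required for 1.15 ppm HOCl: 1.15 / 0.5966 = 1.927 ppm.
FC to add: 1.927 − 0.3 = 1.627 mg/L as Cl₂.
Cl₂ equivalent: 1.627 mg/L × 439,060 L = 714.6 g.
Product at 61.1% available Cl: 714.6 / 0.611 = 1170 g.

1.17 kg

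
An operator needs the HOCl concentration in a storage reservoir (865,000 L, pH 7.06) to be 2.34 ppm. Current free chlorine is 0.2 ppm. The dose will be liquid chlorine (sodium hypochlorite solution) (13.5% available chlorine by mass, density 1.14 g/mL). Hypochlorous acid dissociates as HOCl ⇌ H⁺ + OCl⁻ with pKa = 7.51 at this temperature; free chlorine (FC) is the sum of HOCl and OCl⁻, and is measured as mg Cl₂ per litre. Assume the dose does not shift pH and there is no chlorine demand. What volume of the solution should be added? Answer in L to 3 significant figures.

16.7 L

[OCl⁻]/[HOCl] = 10^(pH − pKa) = 10^(7.06 − 7.51) = 0.3548; fraction as HOCl = 1/(1 + 0.3548) = 0.7381.
Free chlorine required for 2.34 ppm HOCl: 2.34 / 0.7381 = 3.17 ppm.
FC to add: 3.17 − 0.2 = 2.97 mg/L as Cl₂.
Cl₂ equivalent: 2.97 mg/L × 865,000 L = 2569 g.
Product at 13.5% available Cl: 2569 / 0.135 = 19,030 g.
Volume: 19,030 g ÷ 1.14 g/mL = 16,690 mL.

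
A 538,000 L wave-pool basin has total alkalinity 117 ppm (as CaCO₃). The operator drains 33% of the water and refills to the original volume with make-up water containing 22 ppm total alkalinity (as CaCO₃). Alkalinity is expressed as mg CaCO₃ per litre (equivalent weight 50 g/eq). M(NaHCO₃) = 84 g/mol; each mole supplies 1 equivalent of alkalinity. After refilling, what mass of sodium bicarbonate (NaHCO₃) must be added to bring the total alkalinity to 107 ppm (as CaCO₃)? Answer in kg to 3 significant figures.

19.3 kg

After draining 33% and refilling: 117 × 0.67 + 22 × 0.33 = 85.65 ppm.
Deficit to target: 107 − 85.65 = 21.35 mg/L.
As CaCO₃: 21.35 mg/L × 538,000 L = 11,490 g; ÷ 50 g/eq ÷ 1 = 229.7 mol NaHCO₃.
Mass: 229.7 × 84 = 19,300 g.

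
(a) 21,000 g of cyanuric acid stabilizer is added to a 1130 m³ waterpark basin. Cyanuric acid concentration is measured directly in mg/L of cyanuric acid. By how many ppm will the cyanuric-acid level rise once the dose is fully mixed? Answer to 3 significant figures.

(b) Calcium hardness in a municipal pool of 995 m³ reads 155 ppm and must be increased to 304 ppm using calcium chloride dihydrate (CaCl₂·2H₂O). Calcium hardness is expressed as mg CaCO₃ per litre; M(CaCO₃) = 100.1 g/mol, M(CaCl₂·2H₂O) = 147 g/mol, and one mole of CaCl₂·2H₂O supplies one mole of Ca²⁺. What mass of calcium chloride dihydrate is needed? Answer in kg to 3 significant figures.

(a) 18.6 ppm; (b) 218 kg

(a) Volume: 1130 m³ = 1,130,000 L.
(a) Rise: 21,000 g / 1,130,000 L × 1000 = 18.58 mg/L.

(b) Volume: 995 m³ = 995,000 L.
(b) Hardness to add: (304 − 155) = 149 mg/L as CaCO₃ × 995,000 L = 148,300 g as CaCO₃.
(b) Moles of Ca²⁺ (1 mol Ca²⁺ ≡ 1 mol CaCO₃): 148,300 / 100.1 g/mol = 1481 mol.
(b) Mass of CaCl₂·2H₂O: 1481 × 147 = 217,700 g.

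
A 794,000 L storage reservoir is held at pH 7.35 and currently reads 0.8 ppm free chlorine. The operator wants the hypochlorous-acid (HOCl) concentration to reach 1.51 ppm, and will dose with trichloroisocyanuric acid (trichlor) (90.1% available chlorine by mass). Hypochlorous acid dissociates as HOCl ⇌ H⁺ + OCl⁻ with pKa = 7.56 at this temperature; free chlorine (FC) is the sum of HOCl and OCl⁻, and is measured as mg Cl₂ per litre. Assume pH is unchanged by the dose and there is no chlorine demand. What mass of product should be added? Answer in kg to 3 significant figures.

1.45 kg

[OCl⁻]/[HOCl] = 10^(pH − pKa) = 10^(7.35 − 7.56) = 0.6166; fraction as HOCl = 1/(1 + 0.6166) = 0.6186.
Free chlorine required for 1.51 ppm HOCl: 1.51 / 0.6186 = 2.441 ppm.
FC to add: 2.441 − 0.8 = 1.641 mg/L as Cl₂.
Cl₂ equivalent: 1.641 mg/L × 794,000 L = 1303 g.
Product at 90.1% available Cl: 1303 / 0.901 = 1446 g.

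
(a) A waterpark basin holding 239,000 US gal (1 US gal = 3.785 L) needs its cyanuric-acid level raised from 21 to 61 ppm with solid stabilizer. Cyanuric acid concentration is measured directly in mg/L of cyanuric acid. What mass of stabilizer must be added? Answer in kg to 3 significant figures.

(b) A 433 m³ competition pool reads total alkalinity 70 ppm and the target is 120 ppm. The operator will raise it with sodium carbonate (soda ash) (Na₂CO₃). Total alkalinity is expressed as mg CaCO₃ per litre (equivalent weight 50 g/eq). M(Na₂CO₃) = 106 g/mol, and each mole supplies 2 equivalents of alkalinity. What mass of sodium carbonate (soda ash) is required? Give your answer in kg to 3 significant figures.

(a) 36.2 kg; (b) 22.9 kg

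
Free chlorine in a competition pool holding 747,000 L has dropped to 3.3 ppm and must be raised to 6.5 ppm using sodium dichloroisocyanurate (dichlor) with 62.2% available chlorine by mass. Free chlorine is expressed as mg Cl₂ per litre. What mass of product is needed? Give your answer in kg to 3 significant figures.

Chlorine deficit: 6.5 − 3.3 = 3.2 ppm = 3.2 mg/L as Cl₂.
Cl₂ equivalent needed: 3.2 mg/L × 747,000 L = 2,390,000 mg = 2390 g.
Product at 62.2% available chlorine: 2390 / 0.622 = 3843 g.

3.84 kg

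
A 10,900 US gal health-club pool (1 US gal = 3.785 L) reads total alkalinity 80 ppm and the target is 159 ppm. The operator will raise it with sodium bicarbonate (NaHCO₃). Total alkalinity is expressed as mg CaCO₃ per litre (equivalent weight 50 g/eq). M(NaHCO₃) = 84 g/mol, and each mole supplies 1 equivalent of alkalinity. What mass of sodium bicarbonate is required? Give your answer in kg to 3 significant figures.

5.48 kg

Volume: 10,900 US gal × 3.785 L/gal = 41,256 L.
Alkalinity to add: (159 − 80) = 79 mg/L as CaCO₃ × 41,256 L = 3259 g as CaCO₃.
Equivalents: 3259 g ÷ 50 g/eq = 65.19 eq.
NaHCO₃ supplies 1 eq per mole → 65.19 mol.
Mass: 65.19 mol × 84 g/mol = 5476 g.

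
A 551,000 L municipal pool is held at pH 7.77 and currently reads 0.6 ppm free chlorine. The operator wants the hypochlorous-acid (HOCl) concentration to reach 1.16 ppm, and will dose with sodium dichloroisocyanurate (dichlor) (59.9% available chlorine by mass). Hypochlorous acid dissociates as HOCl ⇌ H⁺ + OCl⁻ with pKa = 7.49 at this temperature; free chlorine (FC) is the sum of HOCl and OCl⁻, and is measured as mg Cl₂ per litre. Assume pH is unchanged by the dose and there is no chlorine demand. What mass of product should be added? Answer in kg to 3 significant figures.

2.55 kg

[OCl⁻]/[HOCl] = 10^(pH − pKa) = 10^(7.77 − 7.49) = 1.905; fraction as HOCl = 1/(1 + 1.905) = 0.3442.
Free chlorine required for 1.16 ppm HOCl: 1.16 / 0.3442 = 3.37 ppm.
FC to add: 3.37 − 0.6 = 2.77 mg/L as Cl₂.
Cl₂ equivalent: 2.77 mg/L × 551,000 L = 1526 g.
Product at 59.9% available Cl: 1526 / 0.599 = 2548 g.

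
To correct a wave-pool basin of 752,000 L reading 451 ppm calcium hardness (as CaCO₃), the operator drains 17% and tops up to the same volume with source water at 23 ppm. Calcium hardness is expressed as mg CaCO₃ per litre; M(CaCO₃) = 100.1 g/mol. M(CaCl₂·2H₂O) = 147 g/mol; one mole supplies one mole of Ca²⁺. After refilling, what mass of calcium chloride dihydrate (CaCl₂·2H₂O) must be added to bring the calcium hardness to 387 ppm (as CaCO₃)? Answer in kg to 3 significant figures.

After draining 17% and refilling: 451 × 0.83 + 23 × 0.17 = 378.24 ppm.
Deficit to target: 387 − 378.24 = 8.76 mg/L.
As CaCO₃: 8.76 mg/L × 752,000 L = 6588 g; ÷ 100.1 = 65.81 mol Ca²⁺.
Mass: 65.81 × 147 = 9674 g.

9.67 kg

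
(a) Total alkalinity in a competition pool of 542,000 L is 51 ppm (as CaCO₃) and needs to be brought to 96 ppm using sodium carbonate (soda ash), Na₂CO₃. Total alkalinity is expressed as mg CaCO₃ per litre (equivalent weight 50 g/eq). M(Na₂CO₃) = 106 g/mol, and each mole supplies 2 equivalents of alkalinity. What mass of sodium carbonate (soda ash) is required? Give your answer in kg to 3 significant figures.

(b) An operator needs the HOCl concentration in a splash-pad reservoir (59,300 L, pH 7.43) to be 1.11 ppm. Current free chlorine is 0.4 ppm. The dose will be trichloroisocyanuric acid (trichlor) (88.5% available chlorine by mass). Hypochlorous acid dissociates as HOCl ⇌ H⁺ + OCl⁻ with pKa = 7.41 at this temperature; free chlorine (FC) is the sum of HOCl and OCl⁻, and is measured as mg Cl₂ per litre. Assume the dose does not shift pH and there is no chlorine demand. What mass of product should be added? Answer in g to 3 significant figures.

(a) 25.9 kg; (b) 125 g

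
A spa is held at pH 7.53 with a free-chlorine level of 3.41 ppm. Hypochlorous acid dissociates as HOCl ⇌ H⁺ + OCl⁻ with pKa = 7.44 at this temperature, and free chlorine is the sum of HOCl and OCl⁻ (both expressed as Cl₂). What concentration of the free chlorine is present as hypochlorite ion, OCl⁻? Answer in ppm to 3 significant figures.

1.88 ppm

[OCl⁻]/[HOCl] = 10^(pH − pKa) = 10^(7.53 − 7.44) = 10^0.09 = 1.23.
Fraction as HOCl = 1 / (1 + 1.23) = 0.4484.
OCl⁻ = (1 − 0.4484) × 3.41 ppm = 1.881 ppm.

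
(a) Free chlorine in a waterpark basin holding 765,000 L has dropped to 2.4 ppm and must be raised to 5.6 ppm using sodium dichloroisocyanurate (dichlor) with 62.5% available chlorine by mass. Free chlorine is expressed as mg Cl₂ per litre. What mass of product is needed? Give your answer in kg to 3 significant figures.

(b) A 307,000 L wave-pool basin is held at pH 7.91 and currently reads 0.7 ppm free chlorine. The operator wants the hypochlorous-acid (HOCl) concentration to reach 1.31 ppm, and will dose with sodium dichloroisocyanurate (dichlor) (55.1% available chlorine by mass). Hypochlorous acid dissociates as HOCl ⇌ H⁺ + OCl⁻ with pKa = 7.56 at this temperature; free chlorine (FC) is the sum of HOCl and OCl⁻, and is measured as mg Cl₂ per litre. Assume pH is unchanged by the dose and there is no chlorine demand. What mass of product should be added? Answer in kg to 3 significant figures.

(a) 3.92 kg; (b) 1.97 kg

(a) Chlorine deficit: 5.6 − 2.4 = 3.2 ppm = 3.2 mg/L as Cl₂.
(a) Cl₂ equivalent needed: 3.2 mg/L × 765,000 L = 2,448,000 mg = 2448 g.
(a) Product at 62.5% available chlorine: 2448 / 0.625 = 3917 g.

(b) [OCl⁻]/[HOCl] = 10^(pH − pKa) = 10^(7.91 − 7.56) = 2.239; fraction as HOCl = 1/(1 + 2.239) = 0.3088.
(b) Free chlorine required for 1.31 ppm HOCl: 1.31 / 0.3088 = 4.243 ppm.
(b) FC to add: 4.243 − 0.7 = 3.543 mg/L as Cl₂.
(b) Cl₂ equivalent: 3.543 mg/L × 307,000 L = 1088 g.
(b) Product at 55.1% available Cl: 1088 / 0.551 = 1974 g.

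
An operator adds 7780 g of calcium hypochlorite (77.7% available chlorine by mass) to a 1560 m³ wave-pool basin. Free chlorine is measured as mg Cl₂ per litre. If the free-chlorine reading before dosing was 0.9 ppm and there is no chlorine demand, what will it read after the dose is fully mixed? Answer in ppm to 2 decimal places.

Volume: 1560 m³ = 1,560,000 L.
Available chlorine delivered: 7780 g × 0.777 = 6045 g as Cl₂.
Concentration rise: 6045 g / 1,560,000 L = 3.875 mg/L = 3.88 ppm.
Final FC: 0.9 + 3.88 = 4.78 ppm.

4.78 ppm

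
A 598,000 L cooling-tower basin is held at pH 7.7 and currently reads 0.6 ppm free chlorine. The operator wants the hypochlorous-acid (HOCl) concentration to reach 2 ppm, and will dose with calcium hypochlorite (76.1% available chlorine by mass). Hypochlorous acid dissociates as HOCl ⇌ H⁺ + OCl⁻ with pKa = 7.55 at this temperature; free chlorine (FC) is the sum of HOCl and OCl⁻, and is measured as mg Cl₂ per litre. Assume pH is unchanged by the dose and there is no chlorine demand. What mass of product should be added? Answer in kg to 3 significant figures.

3.32 kg

[OCl⁻]/[HOCl] = 10^(pH − pKa) = 10^(7.7 − 7.55) = 1.413; fraction as HOCl = 1/(1 + 1.413) = 0.4145.
Free chlorine required for 2 ppm HOCl: 2 / 0.4145 = 4.825 ppm.
FC to add: 4.825 − 0.6 = 4.225 mg/L as Cl₂.
Cl₂ equivalent: 4.225 mg/L × 598,000 L = 2527 g.
Product at 76.1% available Cl: 2527 / 0.761 = 3320 g.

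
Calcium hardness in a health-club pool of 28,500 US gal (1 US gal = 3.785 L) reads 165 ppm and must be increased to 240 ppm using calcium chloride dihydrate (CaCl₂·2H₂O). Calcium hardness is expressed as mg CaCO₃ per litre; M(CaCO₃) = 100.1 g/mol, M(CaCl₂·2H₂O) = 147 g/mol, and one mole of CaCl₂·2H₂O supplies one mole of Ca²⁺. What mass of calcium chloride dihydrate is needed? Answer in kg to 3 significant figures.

Volume: 28,500 US gal × 3.785 L/gal = 107,872 L.
Hardness to add: (240 − 165) = 75 mg/L as CaCO₃ × 107,872 L = 8090 g as CaCO₃.
Moles of Ca²⁺ (1 mol Ca²⁺ ≡ 1 mol CaCO₃): 8090 / 100.1 g/mol = 80.82 mol.
Mass of CaCl₂·2H₂O: 80.82 × 147 = 11,880 g.

11.9 kg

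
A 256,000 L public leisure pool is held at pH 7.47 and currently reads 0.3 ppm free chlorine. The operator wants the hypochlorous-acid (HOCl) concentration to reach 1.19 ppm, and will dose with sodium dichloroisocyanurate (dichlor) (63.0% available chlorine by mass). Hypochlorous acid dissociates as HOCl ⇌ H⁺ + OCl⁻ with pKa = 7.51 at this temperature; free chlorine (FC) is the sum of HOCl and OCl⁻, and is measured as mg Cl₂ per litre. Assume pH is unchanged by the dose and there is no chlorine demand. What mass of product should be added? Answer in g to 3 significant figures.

803 g

[OCl⁻]/[HOCl] = 10^(pH − pKa) = 10^(7.47 − 7.51) = 0.912; fraction as HOCl = 1/(1 + 0.912) = 0.523.
Free chlorine required for 1.19 ppm HOCl: 1.19 / 0.523 = 2.275 ppm.
FC to add: 2.275 − 0.3 = 1.975 mg/L as Cl₂.
Cl₂ equivalent: 1.975 mg/L × 256,000 L = 505.7 g.
Product at 63.0% available Cl: 505.7 / 0.63 = 802.7 g.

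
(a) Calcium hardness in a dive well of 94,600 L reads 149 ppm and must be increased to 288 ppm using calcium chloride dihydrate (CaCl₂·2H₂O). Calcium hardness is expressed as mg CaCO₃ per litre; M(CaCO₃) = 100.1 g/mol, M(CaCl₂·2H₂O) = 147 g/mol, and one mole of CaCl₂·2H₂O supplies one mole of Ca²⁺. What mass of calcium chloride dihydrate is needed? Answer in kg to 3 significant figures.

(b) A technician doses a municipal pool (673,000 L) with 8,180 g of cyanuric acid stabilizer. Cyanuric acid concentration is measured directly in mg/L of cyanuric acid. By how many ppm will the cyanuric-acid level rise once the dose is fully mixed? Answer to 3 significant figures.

(a) 19.3 kg; (b) 12.2 ppm

(a) Hardness to add: (288 − 149) = 139 mg/L as CaCO₃ × 94,600 L = 13,150 g as CaCO₃.
(a) Moles of Ca²⁺ (1 mol Ca²⁺ ≡ 1 mol CaCO₃): 13,150 / 100.1 g/mol = 131.4 mol.
(a) Mass of CaCl₂·2H₂O: 131.4 × 147 = 19,310 g.

(b) Rise: 8,180 g / 673,000 L × 1000 = 12.15 mg/L.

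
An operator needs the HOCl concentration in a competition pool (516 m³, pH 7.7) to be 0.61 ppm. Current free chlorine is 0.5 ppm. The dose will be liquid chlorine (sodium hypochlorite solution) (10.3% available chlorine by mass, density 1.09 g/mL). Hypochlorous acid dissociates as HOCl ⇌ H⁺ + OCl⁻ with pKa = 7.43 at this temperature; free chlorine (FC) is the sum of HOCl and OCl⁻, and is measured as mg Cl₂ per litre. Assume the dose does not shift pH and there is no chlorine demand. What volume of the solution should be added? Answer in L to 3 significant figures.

5.73 L

Volume: 516 m³ = 516,000 L.
[OCl⁻]/[HOCl] = 10^(pH − pKa) = 10^(7.7 − 7.43) = 1.862; fraction as HOCl = 1/(1 + 1.862) = 0.3494.
Free chlorine required for 0.61 ppm HOCl: 0.61 / 0.3494 = 1.746 ppm.
FC to add: 1.746 − 0.5 = 1.246 mg/L as Cl₂.
Cl₂ equivalent: 1.246 mg/L × 516,000 L = 642.9 g.
Product at 10.3% available Cl: 642.9 / 0.103 = 6241 g.
Volume: 6241 g ÷ 1.09 g/mL = 5726 mL.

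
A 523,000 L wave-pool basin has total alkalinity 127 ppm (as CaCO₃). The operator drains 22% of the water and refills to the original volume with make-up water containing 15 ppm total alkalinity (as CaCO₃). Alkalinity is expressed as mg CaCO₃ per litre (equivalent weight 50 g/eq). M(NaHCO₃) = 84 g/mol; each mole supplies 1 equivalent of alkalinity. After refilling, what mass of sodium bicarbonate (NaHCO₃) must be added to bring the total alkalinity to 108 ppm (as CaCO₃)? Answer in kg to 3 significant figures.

After draining 22% and refilling: 127 × 0.78 + 15 × 0.22 = 102.36 ppm.
Deficit to target: 108 − 102.36 = 5.64 mg/L.
As CaCO₃: 5.64 mg/L × 523,000 L = 2950 g; ÷ 50 g/eq ÷ 1 = 58.99 mol NaHCO₃.
Mass: 58.99 × 84 = 4956 g.

4.96 kg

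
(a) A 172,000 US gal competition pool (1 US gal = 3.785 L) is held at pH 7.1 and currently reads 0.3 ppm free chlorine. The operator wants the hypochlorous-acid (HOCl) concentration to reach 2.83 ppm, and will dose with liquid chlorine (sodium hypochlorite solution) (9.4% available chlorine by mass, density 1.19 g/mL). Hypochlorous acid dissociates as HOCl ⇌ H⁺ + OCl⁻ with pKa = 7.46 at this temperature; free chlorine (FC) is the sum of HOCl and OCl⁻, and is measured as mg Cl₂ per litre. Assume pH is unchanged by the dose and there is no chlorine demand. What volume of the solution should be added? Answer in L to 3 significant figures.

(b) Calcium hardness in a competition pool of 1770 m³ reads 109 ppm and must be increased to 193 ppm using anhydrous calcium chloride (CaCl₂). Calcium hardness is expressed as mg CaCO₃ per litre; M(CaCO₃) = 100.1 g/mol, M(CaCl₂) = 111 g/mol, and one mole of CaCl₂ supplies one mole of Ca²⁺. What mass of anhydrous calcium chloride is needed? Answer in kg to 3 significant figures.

(a) 21.9 L; (b) 165 kg

(a) Volume: 172,000 US gal × 3.785 L/gal = 651,020 L.
(a) [OCl⁻]/[HOCl] = 10^(pH − pKa) = 10^(7.1 − 7.46) = 0.4365; fraction as HOCl = 1/(1 + 0.4365) = 0.6961.
(a) Free chlorine required for 2.83 ppm HOCl: 2.83 / 0.6961 = 4.065 ppm.
(a) FC to add: 4.065 − 0.3 = 3.765 mg/L as Cl₂.
(a) Cl₂ equivalent: 3.765 mg/L × 651,020 L = 2451 g.
(a) Product at 9.4% available Cl: 2451 / 0.094 = 26,080 g.
(a) Volume: 26,080 g ÷ 1.19 g/mL = 21,910 mL.

(b) Volume: 1770 m³ = 1,770,000 L.
(b) Hardness to add: (193 − 109) = 84 mg/L as CaCO₃ × 1,770,000 L = 148,700 g as CaCO₃.
(b) Moles of Ca²⁺ (1 mol Ca²⁺ ≡ 1 mol CaCO₃): 148,700 / 100.1 g/mol = 1485 mol.
(b) Mass of CaCl₂: 1485 × 111 = 164,900 g.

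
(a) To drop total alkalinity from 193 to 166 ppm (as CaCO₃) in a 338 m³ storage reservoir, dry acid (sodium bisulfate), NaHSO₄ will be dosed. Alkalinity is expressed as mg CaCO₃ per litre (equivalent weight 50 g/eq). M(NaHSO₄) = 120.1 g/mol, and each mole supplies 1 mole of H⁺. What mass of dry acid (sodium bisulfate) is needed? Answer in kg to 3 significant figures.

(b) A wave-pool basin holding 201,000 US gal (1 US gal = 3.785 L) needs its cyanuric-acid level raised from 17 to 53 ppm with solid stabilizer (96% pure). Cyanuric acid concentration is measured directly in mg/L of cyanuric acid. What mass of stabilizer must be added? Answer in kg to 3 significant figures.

(a) Volume: 338 m³ = 338,000 L.
(a) Alkalinity to neutralize: (193 − 166) = 27 mg/L as CaCO₃ × 338,000 L = 9126 g as CaCO₃.
(a) Equivalents of H⁺ required: 9126 ÷ 50 g/eq = 182.5 eq = 182.5 mol NaHSO₄.
(a) Mass of NaHSO₄: 182.5 × 120.1 = 21,920 g.

(b) Volume: 201,000 US gal × 3.785 L/gal = 760,785 L.
(b) CYA to add: (53 − 17) = 36 mg/L × 760,785 L = 27,390 g cyanuric acid.
(b) At 96% purity: 27,390 / 0.96 = 28,530 g product.

(a) 21.9 kg; (b) 28.5 kg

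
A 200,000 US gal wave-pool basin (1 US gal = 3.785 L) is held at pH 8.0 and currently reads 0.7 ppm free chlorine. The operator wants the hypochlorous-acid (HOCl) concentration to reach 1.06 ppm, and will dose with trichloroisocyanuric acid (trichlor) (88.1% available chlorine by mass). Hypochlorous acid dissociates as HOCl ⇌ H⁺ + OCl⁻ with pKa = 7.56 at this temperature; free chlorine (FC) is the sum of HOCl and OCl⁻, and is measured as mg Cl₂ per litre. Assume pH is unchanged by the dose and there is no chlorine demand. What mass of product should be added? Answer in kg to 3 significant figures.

2.82 kg

Volume: 200,000 US gal × 3.785 L/gal = 757,000 L.
[OCl⁻]/[HOCl] = 10^(pH − pKa) = 10^(8.0 − 7.56) = 2.754; fraction as HOCl = 1/(1 + 2.754) = 0.2664.
Free chlorine required for 1.06 ppm HOCl: 1.06 / 0.2664 = 3.979 ppm.
FC to add: 3.979 − 0.7 = 3.279 mg/L as Cl₂.
Cl₂ equivalent: 3.279 mg/L × 757,000 L = 2483 g.
Product at 88.1% available Cl: 2483 / 0.881 = 2818 g.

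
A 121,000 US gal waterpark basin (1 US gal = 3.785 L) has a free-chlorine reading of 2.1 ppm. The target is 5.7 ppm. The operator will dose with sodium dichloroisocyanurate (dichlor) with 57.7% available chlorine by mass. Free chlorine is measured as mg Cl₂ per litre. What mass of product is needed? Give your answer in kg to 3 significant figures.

Volume: 121,000 US gal × 3.785 L/gal = 457,985 L.
Chlorine deficit: 5.7 − 2.1 = 3.6 ppm = 3.6 mg/L as Cl₂.
Cl₂ equivalent needed: 3.6 mg/L × 457,985 L = 1,649,000 mg = 1649 g.
Product at 57.7% available chlorine: 1649 / 0.577 = 2857 g.

2.86 kg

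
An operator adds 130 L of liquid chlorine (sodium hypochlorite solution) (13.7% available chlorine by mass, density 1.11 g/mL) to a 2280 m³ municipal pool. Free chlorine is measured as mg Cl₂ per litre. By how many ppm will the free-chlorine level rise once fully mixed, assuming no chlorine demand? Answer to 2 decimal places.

8.67 ppm

Volume: 2280 m³ = 2,280,000 L.
Mass of solution: 130 L × 1000 mL/L × 1.11 g/mL = 144,300 g.
Available chlorine delivered: 144,300 g × 0.137 = 19,770 g as Cl₂.
Concentration rise: 19,770 g / 2,280,000 L = 8.671 mg/L = 8.67 ppm.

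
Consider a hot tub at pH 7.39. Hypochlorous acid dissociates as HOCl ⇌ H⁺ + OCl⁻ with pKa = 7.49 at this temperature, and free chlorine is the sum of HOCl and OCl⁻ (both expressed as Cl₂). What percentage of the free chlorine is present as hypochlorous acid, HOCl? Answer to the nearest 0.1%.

55.7%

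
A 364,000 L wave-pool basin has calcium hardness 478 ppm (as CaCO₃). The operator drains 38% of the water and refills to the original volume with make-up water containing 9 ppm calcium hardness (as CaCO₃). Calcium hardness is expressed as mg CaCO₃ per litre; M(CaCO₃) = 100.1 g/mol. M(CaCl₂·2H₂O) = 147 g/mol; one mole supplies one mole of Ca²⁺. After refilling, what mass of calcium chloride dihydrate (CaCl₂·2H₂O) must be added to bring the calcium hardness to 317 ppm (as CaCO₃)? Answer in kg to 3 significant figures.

9.20 kg

After draining 38% and refilling: 478 × 0.62 + 9 × 0.38 = 299.78 ppm.
Deficit to target: 317 − 299.78 = 17.22 mg/L.
As CaCO₃: 17.22 mg/L × 364,000 L = 6268 g; ÷ 100.1 = 62.62 mol Ca²⁺.
Mass: 62.62 × 147 = 9205 g.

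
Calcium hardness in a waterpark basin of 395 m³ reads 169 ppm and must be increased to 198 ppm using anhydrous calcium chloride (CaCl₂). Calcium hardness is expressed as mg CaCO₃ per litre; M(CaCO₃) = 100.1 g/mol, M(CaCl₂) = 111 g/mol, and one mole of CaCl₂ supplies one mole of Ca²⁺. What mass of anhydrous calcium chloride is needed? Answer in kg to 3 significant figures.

Volume: 395 m³ = 395,000 L.
Hardness to add: (198 − 169) = 29 mg/L as CaCO₃ × 395,000 L = 11,460 g as CaCO₃.
Moles of Ca²⁺ (1 mol Ca²⁺ ≡ 1 mol CaCO₃): 11,460 / 100.1 g/mol = 114.4 mol.
Mass of CaCl₂: 114.4 × 111 = 12,700 g.

12.7 kg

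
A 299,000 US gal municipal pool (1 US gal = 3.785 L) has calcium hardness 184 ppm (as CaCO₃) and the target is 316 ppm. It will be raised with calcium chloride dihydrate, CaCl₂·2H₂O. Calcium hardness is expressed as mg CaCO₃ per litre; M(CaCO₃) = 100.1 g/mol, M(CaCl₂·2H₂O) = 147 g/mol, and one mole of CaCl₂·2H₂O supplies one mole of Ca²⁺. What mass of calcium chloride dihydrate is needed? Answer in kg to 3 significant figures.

Volume: 299,000 US gal × 3.785 L/gal = 1,131,715 L.
Hardness to add: (316 − 184) = 132 mg/L as CaCO₃ × 1,131,715 L = 149,400 g as CaCO₃.
Moles of Ca²⁺ (1 mol Ca²⁺ ≡ 1 mol CaCO₃): 149,400 / 100.1 g/mol = 1492 mol.
Mass of CaCl₂·2H₂O: 1492 × 147 = 219,400 g.

219 kg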